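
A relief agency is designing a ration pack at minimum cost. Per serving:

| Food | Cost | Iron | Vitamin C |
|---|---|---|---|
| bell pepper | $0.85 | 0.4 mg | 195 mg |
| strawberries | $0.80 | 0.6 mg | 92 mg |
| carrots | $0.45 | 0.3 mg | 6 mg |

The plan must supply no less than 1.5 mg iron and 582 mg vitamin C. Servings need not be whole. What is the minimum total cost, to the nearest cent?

$2.83

At the optimum either one food covers both requirements or two foods hit both targets exactly; no other combination can be cheaper.
bell pepper only: max(1.5/0.4, 582/195) = 3.75 servings → $3.19.
strawberries only: max(1.5/0.6, 582/92) = 6.326 servings → $5.06.
carrots only: max(1.5/0.3, 582/6) = 97 servings → $43.65.
bell pepper + strawberries with both tight: 2.633 servings and 0.7444 servings → $2.83.
bell pepper + carrots with both tight: 2.952 servings and 1.064 servings → $2.99.
strawberries + carrots: intersection lies outside the first quadrant.
Cheapest feasible corner: $2.83.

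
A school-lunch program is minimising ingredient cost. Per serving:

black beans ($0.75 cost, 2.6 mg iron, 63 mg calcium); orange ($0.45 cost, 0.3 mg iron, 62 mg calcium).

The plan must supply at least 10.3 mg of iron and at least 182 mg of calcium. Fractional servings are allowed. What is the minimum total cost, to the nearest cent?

$2.97

For a min-cost LP with two ≥-constraints, a basic feasible solution has at most two positive variables.
black beans only: max(10.3/2.6, 182/63) = 3.962 servings → $2.97.
orange only: max(10.3/0.3, 182/62) = 34.33 servings → $15.45.
black beans + orange: intersection lies outside the first quadrant.
So the least-cost plan costs $2.97.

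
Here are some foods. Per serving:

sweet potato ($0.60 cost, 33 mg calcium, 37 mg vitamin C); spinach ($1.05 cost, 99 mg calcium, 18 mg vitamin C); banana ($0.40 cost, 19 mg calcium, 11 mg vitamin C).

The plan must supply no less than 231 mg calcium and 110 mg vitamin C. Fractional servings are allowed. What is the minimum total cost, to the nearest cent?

$3.00

For a min-cost LP with two ≥-constraints, a basic feasible solution has at most two positive variables.
sweet potato only: max(231/33, 110/37) = 7 servings → $4.20.
spinach only: max(231/99, 110/18) = 6.111 servings → $6.42.
banana only: max(231/19, 110/11) = 12.16 servings → $4.86.
sweet potato + spinach with both tight: 2.194 servings and 1.602 servings → $3.00.
sweet potato + banana with both targets exact would need a negative amount; discard.
spinach + banana with both tight: 0.6037 servings and 9.012 servings → $4.24.
So the least-cost plan costs $3.00.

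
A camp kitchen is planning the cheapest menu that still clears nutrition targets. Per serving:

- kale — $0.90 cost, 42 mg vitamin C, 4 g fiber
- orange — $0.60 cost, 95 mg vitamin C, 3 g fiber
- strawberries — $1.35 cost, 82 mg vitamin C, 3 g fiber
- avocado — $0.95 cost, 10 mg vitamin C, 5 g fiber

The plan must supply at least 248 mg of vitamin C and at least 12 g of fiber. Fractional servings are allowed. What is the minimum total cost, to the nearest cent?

A basic optimal solution has at most two foods positive. Try each food alone and each pair with both targets met exactly.
kale only: max(248/42, 12/4) = 5.905 servings → $5.31.
orange only: max(248/95, 12/3) = 4 servings → $2.40.
strawberries only: max(248/82, 12/3) = 4 servings → $5.40.
avocado only: max(248/10, 12/5) = 24.8 servings → $23.56.
kale + orange with both tight: 1.559 servings and 1.921 servings → $2.56.
kale + strawberries with both tight: 1.188 servings and 2.416 servings → $4.33.
kale + avocado: the both-tight solution has a negative serving — not a feasible corner.
orange + strawberries with both targets exact would need a negative amount; discard.
orange + avocado with both tight: 2.517 servings and 0.8899 servings → $2.36.
strawberries + avocado with both tight: 2.947 servings and 0.6316 servings → $4.58.
Cheapest feasible corner: $2.36.

$2.36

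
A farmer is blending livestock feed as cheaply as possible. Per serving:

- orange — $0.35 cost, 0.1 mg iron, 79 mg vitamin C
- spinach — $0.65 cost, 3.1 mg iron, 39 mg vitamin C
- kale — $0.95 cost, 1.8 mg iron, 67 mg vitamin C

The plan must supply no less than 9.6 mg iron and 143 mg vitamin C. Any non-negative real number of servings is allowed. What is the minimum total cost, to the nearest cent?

The cheapest plan sits at a corner of the feasible region — with two constraints it uses at most two foods.
orange only: max(9.6/0.1, 143/79) = 96 servings → $33.60.
spinach only: max(9.6/3.1, 143/39) = 3.667 servings → $2.38.
kale only: max(9.6/1.8, 143/67) = 5.333 servings → $5.07.
orange + spinach with both tight: 0.2859 servings and 3.088 servings → $2.11.
orange + kale: intersection lies outside the first quadrant.
spinach + kale with both tight: 2.806 servings and 0.5011 servings → $2.30.
The minimum over all feasible corners is $2.11.

$2.11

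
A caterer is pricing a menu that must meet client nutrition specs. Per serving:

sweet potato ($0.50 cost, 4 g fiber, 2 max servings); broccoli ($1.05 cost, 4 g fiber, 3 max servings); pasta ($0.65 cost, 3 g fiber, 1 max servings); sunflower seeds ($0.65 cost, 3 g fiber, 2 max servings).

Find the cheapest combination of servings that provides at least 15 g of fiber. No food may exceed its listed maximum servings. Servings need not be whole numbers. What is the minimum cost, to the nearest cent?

Cost per g of fiber: sweet potato $0.1250, pasta $0.2167, sunflower seeds $0.2167, broccoli $0.2625.
Take 2 servings of sweet potato: +8.0 g fiber for $1.00 (total $1.00, still need 7.0 g).
Take 1 serving of pasta: +3.0 g fiber for $0.65 (total $1.65, still need 4.0 g).
Take 1.333 servings of sunflower seeds: +4.0 g fiber for $0.87 (total $2.52, still need 0.0 g).
Greedy by cheapest-per-g is optimal for a single linear constraint, so the minimum cost is $2.52.

$2.52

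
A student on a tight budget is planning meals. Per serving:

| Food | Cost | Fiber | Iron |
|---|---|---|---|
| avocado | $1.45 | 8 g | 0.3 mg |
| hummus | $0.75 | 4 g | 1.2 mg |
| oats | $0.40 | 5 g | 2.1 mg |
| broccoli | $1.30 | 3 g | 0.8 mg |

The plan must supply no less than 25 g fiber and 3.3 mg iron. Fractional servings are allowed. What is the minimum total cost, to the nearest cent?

$2.00

For a min-cost LP with two ≥-constraints, a basic feasible solution has at most two positive variables.
avocado only: max(25/8, 3.3/0.3) = 11 servings → $15.95.
hummus only: max(25/4, 3.3/1.2) = 6.25 servings → $4.69.
oats only: max(25/5, 3.3/2.1) = 5 servings → $2.00.
broccoli only: max(25/3, 3.3/0.8) = 8.333 servings → $10.83.
avocado + hummus with both tight: 2 servings and 2.25 servings → $4.59.
avocado + oats with both tight: 2.353 servings and 1.235 servings → $3.91.
avocado + broccoli with both tight: 1.836 servings and 3.436 servings → $7.13.
hummus + oats with both targets exact would need a negative amount; discard.
hummus + broccoli with both targets exact would need a negative amount; discard.
oats + broccoli with both targets exact would need a negative amount; discard.
So the least-cost plan costs $2.00.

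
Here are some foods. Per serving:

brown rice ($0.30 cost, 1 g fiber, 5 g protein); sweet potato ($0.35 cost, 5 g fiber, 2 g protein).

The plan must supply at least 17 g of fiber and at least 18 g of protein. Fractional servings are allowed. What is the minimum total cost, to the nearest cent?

At the optimum either one food covers both requirements or two foods hit both targets exactly; no other combination can be cheaper.
brown rice only: max(17/1, 18/5) = 17 servings → $5.10.
sweet potato only: max(17/5, 18/2) = 9 servings → $3.15.
brown rice + sweet potato with both tight: 2.435 servings and 2.913 servings → $1.75.
Cheapest feasible corner: $1.75.

$1.75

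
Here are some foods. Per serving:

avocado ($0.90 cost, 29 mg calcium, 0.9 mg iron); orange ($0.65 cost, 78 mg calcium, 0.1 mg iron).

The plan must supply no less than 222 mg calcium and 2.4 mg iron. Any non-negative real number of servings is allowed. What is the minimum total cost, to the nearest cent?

$3.46

With two linear requirements the optimum uses one or two foods; enumerate the corners.
avocado only: max(222/29, 2.4/0.9) = 7.655 servings → $6.89.
orange only: max(222/78, 2.4/0.1) = 24 servings → $15.60.
avocado + orange with both tight: 2.452 servings and 1.935 servings → $3.46.
Cheapest feasible corner: $3.46.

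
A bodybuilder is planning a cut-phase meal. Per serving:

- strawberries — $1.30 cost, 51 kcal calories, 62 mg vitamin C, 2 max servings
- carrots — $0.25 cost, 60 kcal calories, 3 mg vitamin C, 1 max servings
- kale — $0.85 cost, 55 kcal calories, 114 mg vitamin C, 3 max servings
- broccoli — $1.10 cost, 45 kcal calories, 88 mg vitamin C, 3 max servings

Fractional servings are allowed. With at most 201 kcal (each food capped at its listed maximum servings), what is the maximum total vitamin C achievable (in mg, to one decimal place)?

412.4 mg

Vitamin C per kcal: kale 2.073, broccoli 1.956, strawberries 1.216, carrots 0.05.
Take 3 servings of kale: uses 165 kcal, +342.0 mg vitamin C (running total 342.0 mg).
Take 0.8 servings of broccoli: uses 36 kcal, +70.4 mg vitamin C (running total 412.4 mg).
Filling greedily by vitamin C-per-kcal is optimal for one linear limit, giving 412.4 mg.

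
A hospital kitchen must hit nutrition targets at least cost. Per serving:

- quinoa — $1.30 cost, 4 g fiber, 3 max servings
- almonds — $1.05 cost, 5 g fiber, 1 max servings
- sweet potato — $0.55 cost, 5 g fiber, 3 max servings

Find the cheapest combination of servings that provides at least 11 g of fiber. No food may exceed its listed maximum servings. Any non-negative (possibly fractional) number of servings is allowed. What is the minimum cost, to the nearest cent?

$1.21

Cost per g of fiber: sweet potato $0.1100, almonds $0.2100, quinoa $0.3250.
Take 2.2 servings of sweet potato: +11.0 g fiber for $1.21 (total $1.21, still need 0.0 g).
Filling from the cheapest source first is optimal under one linear minimum: $1.21.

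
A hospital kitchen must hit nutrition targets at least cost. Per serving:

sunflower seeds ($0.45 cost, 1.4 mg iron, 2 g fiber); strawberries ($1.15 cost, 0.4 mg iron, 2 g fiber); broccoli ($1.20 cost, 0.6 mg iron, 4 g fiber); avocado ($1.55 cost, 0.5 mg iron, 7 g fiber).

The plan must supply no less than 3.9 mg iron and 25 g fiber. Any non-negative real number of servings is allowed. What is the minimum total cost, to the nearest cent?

$5.55

Minimising a linear cost over {iron ≥ 3.9, fiber ≥ 25, servings ≥ 0} — the optimum is at a vertex, using one or two foods.
sunflower seeds only: max(3.9/1.4, 25/2) = 12.5 servings → $5.62.
strawberries only: max(3.9/0.4, 25/2) = 12.5 servings → $14.38.
broccoli only: max(3.9/0.6, 25/4) = 6.5 servings → $7.80.
avocado only: max(3.9/0.5, 25/7) = 7.8 servings → $12.09.
sunflower seeds + strawberries with both targets exact would need a negative amount; discard.
sunflower seeds + broccoli with both tight: 0.1364 servings and 6.182 servings → $7.48.
sunflower seeds + avocado with both tight: 1.682 servings and 3.091 servings → $5.55.
strawberries + broccoli with both tight: 1.5 servings and 5.5 servings → $8.32.
strawberries + avocado with both tight: 8.222 servings and 1.222 servings → $11.35.
broccoli + avocado: the both-tight solution has a negative serving — not a feasible corner.
The minimum over all feasible corners is $5.55.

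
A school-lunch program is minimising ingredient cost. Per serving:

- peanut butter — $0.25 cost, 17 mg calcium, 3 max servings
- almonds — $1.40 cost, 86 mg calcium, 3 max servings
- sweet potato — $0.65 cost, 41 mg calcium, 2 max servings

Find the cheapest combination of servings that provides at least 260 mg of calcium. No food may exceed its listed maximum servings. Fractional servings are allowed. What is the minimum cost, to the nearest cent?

$4.12

Cost per mg of calcium: peanut butter $0.0147, sweet potato $0.0159, almonds $0.0163.
Take 3 servings of peanut butter: +51.0 mg calcium for $0.75 (total $0.75, still need 209.0 mg).
Take 2 servings of sweet potato: +82.0 mg calcium for $1.30 (total $2.05, still need 127.0 mg).
Take 1.477 servings of almonds: +127.0 mg calcium for $2.07 (total $4.12, still need 0.0 mg).
Filling from the cheapest source first is optimal under one linear minimum: $4.12.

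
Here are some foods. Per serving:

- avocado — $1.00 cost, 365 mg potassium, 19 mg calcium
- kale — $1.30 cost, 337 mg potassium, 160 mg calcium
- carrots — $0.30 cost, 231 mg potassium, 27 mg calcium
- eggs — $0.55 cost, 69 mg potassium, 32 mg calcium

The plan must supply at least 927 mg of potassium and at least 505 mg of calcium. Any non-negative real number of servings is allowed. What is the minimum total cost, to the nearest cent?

Compare the cost at each extreme point of the feasible region.
avocado only: max(927/365, 505/19) = 26.58 servings → $26.58.
kale only: max(927/337, 505/160) = 3.156 servings → $4.10.
carrots only: max(927/231, 505/27) = 18.7 servings → $5.61.
eggs only: max(927/69, 505/32) = 15.78 servings → $8.68.
avocado + kale: intersection lies outside the first quadrant.
avocado + carrots: the both-tight solution has a negative serving — not a feasible corner.
avocado + eggs: the both-tight solution has a negative serving — not a feasible corner.
kale + carrots with both targets exact would need a negative amount; discard.
kale + eggs: intersection lies outside the first quadrant.
carrots + eggs: intersection lies outside the first quadrant.
The minimum over all feasible corners is $4.10.

$4.10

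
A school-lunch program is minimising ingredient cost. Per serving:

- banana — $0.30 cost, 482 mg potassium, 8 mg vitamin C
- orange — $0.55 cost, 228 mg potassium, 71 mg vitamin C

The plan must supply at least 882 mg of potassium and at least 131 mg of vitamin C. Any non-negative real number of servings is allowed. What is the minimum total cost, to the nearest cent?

Check every corner: each single food scaled to meet both minima, and each pair solved so both constraints bind.
banana only: max(882/482, 131/8) = 16.38 servings → $4.91.
orange only: max(882/228, 131/71) = 3.868 servings → $2.13.
banana + orange with both tight: 1.011 servings and 1.731 servings → $1.26.
The minimum over all feasible corners is $1.26.

$1.26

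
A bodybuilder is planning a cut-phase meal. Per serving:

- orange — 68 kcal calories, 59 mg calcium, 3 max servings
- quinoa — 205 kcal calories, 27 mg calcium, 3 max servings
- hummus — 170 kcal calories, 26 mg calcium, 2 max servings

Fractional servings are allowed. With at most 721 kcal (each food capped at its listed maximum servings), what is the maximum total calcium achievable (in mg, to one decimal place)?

252.3 mg

Calcium per kcal: orange 0.8676, hummus 0.1529, quinoa 0.1317.
Take 3 servings of orange: uses 204 kcal, +177.0 mg calcium (running total 177.0 mg).
Take 2 servings of hummus: uses 340 kcal, +52.0 mg calcium (running total 229.0 mg).
Take 0.8634 servings of quinoa: uses 177 kcal, +23.3 mg calcium (running total 252.3 mg).
Greedy by best ratio exhausts the calories allowance optimally: 252.3 mg.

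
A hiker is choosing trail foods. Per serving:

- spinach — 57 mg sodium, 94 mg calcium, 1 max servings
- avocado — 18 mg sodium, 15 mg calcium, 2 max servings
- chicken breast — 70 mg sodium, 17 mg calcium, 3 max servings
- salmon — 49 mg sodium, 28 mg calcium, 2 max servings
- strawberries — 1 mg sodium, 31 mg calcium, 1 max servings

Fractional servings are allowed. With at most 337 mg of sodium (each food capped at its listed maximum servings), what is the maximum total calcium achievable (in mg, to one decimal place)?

246.2 mg

Calcium per mg sodium: strawberries 31, spinach 1.649, avocado 0.8333, salmon 0.5714, chicken breast 0.2429.
Take 1 serving of strawberries: uses 1 mg sodium, +31.0 mg calcium (running total 31.0 mg).
Take 1 serving of spinach: uses 57 mg sodium, +94.0 mg calcium (running total 125.0 mg).
Take 2 servings of avocado: uses 36 mg sodium, +30.0 mg calcium (running total 155.0 mg).
Take 2 servings of salmon: uses 98 mg sodium, +56.0 mg calcium (running total 211.0 mg).
Take 2.071 servings of chicken breast: uses 145 mg sodium, +35.2 mg calcium (running total 246.2 mg).
Filling greedily by calcium-per-mg sodium is optimal for one linear limit, giving 246.2 mg.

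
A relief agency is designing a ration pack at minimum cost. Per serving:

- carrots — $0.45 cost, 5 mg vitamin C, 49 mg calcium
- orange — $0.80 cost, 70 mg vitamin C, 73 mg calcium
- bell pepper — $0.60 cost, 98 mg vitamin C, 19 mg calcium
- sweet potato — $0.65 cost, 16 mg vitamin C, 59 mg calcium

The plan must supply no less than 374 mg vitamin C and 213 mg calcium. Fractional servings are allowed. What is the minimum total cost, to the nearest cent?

An LP optimum is at a vertex; with two nutrient constraints at most two foods are used. Check each candidate.
carrots only: max(374/5, 213/49) = 74.8 servings → $33.66.
orange only: max(374/70, 213/73) = 5.343 servings → $4.27.
bell pepper only: max(374/98, 213/19) = 11.21 servings → $6.73.
sweet potato only: max(374/16, 213/59) = 23.38 servings → $15.19.
carrots + orange with both targets exact would need a negative amount; discard.
carrots + bell pepper with both tight: 2.925 servings and 3.667 servings → $3.52.
carrots + sweet potato: intersection lies outside the first quadrant.
orange + bell pepper with both tight: 2.364 servings and 2.128 servings → $3.17.
orange + sweet potato with both targets exact would need a negative amount; discard.
bell pepper + sweet potato with both tight: 3.406 servings and 2.513 servings → $3.68.
Cheapest feasible corner: $3.17.

$3.17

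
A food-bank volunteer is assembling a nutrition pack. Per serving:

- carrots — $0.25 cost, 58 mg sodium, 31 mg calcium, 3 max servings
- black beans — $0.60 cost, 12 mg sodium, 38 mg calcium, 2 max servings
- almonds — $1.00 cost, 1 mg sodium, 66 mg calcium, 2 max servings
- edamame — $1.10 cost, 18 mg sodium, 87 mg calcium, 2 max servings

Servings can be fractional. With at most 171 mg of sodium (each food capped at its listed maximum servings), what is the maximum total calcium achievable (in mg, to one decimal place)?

440.3 mg

Calcium per mg sodium: almonds 66, edamame 4.833, black beans 3.167, carrots 0.5345.
Take 2 servings of almonds: uses 2 mg sodium, +132.0 mg calcium (running total 132.0 mg).
Take 2 servings of edamame: uses 36 mg sodium, +174.0 mg calcium (running total 306.0 mg).
Take 2 servings of black beans: uses 24 mg sodium, +76.0 mg calcium (running total 382.0 mg).
Take 1.879 servings of carrots: uses 109 mg sodium, +58.3 mg calcium (running total 440.3 mg).
Greedy by best ratio exhausts the sodium allowance optimally: 440.3 mg.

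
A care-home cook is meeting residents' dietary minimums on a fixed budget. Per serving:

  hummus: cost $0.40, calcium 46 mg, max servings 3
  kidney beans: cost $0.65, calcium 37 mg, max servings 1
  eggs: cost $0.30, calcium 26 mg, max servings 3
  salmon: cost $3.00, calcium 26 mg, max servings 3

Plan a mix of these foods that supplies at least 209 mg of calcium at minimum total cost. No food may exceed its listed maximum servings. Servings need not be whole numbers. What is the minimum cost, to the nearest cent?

$2.02

Cost per mg of calcium: hummus $0.0087, eggs $0.0115, kidney beans $0.0176, salmon $0.1154.
Take 3 servings of hummus: +138.0 mg calcium for $1.20 (total $1.20, still need 71.0 mg).
Take 2.731 servings of eggs: +71.0 mg calcium for $0.82 (total $2.02, still need 0.0 mg).
Filling from the cheapest source first is optimal under one linear minimum: $2.02.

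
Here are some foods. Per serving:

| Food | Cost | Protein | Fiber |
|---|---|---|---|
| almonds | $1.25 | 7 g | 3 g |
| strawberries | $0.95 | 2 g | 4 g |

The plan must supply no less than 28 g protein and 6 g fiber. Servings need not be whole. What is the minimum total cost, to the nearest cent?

Compare the cost at each extreme point of the feasible region.
almonds only: max(28/7, 6/3) = 4 servings → $5.00.
strawberries only: max(28/2, 6/4) = 14 servings → $13.30.
almonds + strawberries with both targets exact would need a negative amount; discard.
Cheapest feasible corner: $5.00.

$5.00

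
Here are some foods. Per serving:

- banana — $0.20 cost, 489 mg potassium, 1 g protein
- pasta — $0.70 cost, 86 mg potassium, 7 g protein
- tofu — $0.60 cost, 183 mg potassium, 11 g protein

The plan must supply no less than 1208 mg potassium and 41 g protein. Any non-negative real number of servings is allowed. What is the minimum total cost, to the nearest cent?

$2.40

Two binding constraints pin down two serving amounts, so the optimal mix uses at most two foods. The candidates are each food alone (scaled to the tighter of potassium/protein) and each pair with both constraints tight.
banana only: max(1208/489, 41/1) = 41 servings → $8.20.
pasta only: max(1208/86, 41/7) = 14.05 servings → $9.83.
tofu only: max(1208/183, 41/11) = 6.601 servings → $3.96.
banana + pasta with both tight: 1.477 servings and 5.646 servings → $4.25.
banana + tofu with both tight: 1.113 servings and 3.626 servings → $2.40.
pasta + tofu with both targets exact would need a negative amount; discard.
The minimum over all feasible corners is $2.40.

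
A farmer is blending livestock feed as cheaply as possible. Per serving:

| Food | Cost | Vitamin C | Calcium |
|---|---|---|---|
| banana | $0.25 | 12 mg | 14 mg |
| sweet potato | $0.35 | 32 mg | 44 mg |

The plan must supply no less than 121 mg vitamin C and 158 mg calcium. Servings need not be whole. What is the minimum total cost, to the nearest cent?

$1.32

Compare the cost at each extreme point of the feasible region.
banana only: max(121/12, 158/14) = 11.29 servings → $2.82.
sweet potato only: max(121/32, 158/44) = 3.781 servings → $1.32.
banana + sweet potato with both tight: 3.35 servings and 2.525 servings → $1.72.
Cheapest feasible corner: $1.32.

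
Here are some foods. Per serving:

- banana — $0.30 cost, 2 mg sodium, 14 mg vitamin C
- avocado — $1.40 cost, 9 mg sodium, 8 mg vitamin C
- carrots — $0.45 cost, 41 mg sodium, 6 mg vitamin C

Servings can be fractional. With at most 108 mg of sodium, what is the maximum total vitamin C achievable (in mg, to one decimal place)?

Vitamin C per mg sodium: banana 7, avocado 0.8889, carrots 0.1463.
With no serving limits, spend the whole sodium allowance on banana: 108 mg / 2 mg × 14 mg = 756.0 mg.

756.0 mg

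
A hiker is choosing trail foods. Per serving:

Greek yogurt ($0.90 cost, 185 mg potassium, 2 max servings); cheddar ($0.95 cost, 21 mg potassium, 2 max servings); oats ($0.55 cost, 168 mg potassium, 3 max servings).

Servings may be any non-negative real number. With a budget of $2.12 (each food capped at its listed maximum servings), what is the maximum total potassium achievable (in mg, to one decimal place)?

Potassium per dollar: oats 305.5, Greek yogurt 205.6, cheddar 22.11.
Take 3 servings of oats: spends $1.65, +504.0 mg potassium (running total 504.0 mg).
Take 0.5222 servings of Greek yogurt: spends $0.47, +96.6 mg potassium (running total 600.6 mg).
Filling greedily by potassium-per-dollar is optimal for one linear limit, giving 600.6 mg.

600.6 mg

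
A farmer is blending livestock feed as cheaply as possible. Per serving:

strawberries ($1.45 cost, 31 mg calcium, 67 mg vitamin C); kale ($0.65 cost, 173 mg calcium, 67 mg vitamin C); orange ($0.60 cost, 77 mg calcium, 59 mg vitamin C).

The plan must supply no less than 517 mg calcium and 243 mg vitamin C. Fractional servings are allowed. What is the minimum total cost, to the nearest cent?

$2.36

For a min-cost LP with two ≥-constraints, a basic feasible solution has at most two positive variables.
strawberries only: max(517/31, 243/67) = 16.68 servings → $24.18.
kale only: max(517/173, 243/67) = 3.627 servings → $2.36.
orange only: max(517/77, 243/59) = 6.714 servings → $4.03.
strawberries + kale with both tight: 0.7778 servings and 2.849 servings → $2.98.
strawberries + orange with both targets exact would need a negative amount; discard.
kale + orange with both tight: 2.336 servings and 1.466 servings → $2.40.
Cheapest feasible corner: $2.36.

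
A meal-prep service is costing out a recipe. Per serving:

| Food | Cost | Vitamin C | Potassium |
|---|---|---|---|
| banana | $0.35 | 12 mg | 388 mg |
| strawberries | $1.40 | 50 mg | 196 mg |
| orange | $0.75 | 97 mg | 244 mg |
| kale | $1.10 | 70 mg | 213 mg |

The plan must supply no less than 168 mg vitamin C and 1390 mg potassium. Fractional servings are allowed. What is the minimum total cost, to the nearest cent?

$1.99

banana only: max(168/12, 1390/388) = 14 servings → $4.90.
strawberries only: max(168/50, 1390/196) = 7.092 servings → $9.93.
orange only: max(168/97, 1390/244) = 5.697 servings → $4.27.
kale only: max(168/70, 1390/213) = 6.526 servings → $7.18.
banana + strawberries with both tight: 2.145 servings and 2.845 servings → $4.73.
banana + orange with both tight: 2.704 servings and 1.397 servings → $1.99.
banana + kale with both tight: 2.5 servings and 1.971 servings → $3.04.
strawberries + orange with both targets exact would need a negative amount; discard.
strawberries + kale with both targets exact would need a negative amount; discard.
orange + kale: the both-tight solution has a negative serving — not a feasible corner.
So the least-cost plan costs $1.99.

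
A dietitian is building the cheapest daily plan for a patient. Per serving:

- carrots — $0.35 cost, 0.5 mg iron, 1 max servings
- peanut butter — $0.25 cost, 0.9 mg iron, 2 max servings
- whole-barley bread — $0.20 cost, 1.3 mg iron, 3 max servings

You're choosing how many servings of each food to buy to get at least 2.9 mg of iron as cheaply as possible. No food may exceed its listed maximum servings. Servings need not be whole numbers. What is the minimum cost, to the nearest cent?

Cost per mg of iron: whole-barley bread $0.1538, peanut butter $0.2778, carrots $0.7000.
Take 2.231 servings of whole-barley bread: +2.9 mg iron for $0.45 (total $0.45, still need 0.0 mg).
Filling from the cheapest source first is optimal under one linear minimum: $0.45.

$0.45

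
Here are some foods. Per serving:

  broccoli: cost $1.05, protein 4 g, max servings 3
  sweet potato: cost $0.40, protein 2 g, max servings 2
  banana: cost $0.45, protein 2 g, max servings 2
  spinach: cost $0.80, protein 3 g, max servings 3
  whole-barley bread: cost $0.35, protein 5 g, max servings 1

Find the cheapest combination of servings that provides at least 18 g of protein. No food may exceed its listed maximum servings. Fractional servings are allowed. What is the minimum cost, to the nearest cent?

Cost per g of protein: whole-barley bread $0.0700, sweet potato $0.2000, banana $0.2250, broccoli $0.2625, spinach $0.2667.
Take 1 serving of whole-barley bread: +5.0 g protein for $0.35 (total $0.35, still need 13.0 g).
Take 2 servings of sweet potato: +4.0 g protein for $0.80 (total $1.15, still need 9.0 g).
Take 2 servings of banana: +4.0 g protein for $0.90 (total $2.05, still need 5.0 g).
Take 1.25 servings of broccoli: +5.0 g protein for $1.31 (total $3.36, still need 0.0 g).
Greedy by cheapest-per-g is optimal for a single linear constraint, so the minimum cost is $3.36.

$3.36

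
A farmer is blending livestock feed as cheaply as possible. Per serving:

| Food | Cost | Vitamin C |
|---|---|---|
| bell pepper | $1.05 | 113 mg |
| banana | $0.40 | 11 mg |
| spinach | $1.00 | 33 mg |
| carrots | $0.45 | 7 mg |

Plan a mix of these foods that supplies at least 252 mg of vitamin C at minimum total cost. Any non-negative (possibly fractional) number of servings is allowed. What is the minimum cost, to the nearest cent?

Cost per mg of vitamin C: bell pepper $0.0093, spinach $0.0303, banana $0.0364, carrots $0.0643.
With no serving limits, use only bell pepper: 252 mg / 113 mg = 2.23 servings × $1.05 = $2.34.

$2.34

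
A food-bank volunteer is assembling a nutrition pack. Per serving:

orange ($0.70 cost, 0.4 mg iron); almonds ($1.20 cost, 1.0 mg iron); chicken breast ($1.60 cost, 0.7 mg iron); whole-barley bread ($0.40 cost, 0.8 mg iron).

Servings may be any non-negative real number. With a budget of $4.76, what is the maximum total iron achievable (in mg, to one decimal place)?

9.5 mg

Iron per dollar: whole-barley bread 2, almonds 0.8333, orange 0.5714, chicken breast 0.4375.
With no serving limits, spend the whole cost allowance on whole-barley bread: $4.76 / $0.40 × 0.8 mg = 9.5 mg.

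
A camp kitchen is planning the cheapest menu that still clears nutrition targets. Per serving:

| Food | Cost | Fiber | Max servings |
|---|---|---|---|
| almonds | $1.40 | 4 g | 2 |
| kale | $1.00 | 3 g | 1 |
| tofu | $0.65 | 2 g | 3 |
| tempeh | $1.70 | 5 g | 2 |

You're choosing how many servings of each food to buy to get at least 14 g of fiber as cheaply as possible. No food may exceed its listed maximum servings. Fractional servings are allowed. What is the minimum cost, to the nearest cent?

$4.65

Cost per g of fiber: tofu $0.3250, kale $0.3333, tempeh $0.3400, almonds $0.3500.
Take 3 servings of tofu: +6.0 g fiber for $1.95 (total $1.95, still need 8.0 g).
Take 1 serving of kale: +3.0 g fiber for $1.00 (total $2.95, still need 5.0 g).
Take 1 serving of tempeh: +5.0 g fiber for $1.70 (total $4.65, still need 0.0 g).
Filling from the cheapest source first is optimal under one linear minimum: $4.65.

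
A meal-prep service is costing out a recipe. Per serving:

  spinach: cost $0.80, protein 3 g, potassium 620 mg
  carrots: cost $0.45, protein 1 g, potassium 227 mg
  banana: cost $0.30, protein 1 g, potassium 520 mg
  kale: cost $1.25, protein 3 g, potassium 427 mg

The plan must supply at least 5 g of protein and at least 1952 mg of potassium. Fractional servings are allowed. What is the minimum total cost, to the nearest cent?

$1.43

This is a tiny linear program; its minimum lies at a vertex of the feasible set. List the vertices and price them.
spinach only: max(5/3, 1952/620) = 3.148 servings → $2.52.
carrots only: max(5/1, 1952/227) = 8.599 servings → $3.87.
banana only: max(5/1, 1952/520) = 5 servings → $1.50.
kale only: max(5/3, 1952/427) = 4.571 servings → $5.71.
spinach + carrots with both targets exact would need a negative amount; discard.
spinach + banana with both tight: 0.6894 servings and 2.932 servings → $1.43.
spinach + kale: the both-tight solution has a negative serving — not a feasible corner.
carrots + banana with both tight: 2.212 servings and 2.788 servings → $1.83.
carrots + kale with both targets exact would need a negative amount; discard.
banana + kale with both tight: 3.284 servings and 0.5719 servings → $1.70.
The minimum over all feasible corners is $1.43.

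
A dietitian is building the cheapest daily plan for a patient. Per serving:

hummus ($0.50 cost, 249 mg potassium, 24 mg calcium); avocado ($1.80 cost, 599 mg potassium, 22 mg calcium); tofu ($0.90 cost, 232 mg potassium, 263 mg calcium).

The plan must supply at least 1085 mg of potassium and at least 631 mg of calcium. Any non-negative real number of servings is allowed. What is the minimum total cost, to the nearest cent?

hummus only: max(1085/249, 631/24) = 26.29 servings → $13.15.
avocado only: max(1085/599, 631/22) = 28.68 servings → $51.63.
tofu only: max(1085/232, 631/263) = 4.677 servings → $4.21.
hummus + avocado: the both-tight solution has a negative serving — not a feasible corner.
hummus + tofu with both tight: 2.319 servings and 2.188 servings → $3.13.
avocado + tofu with both tight: 0.9116 servings and 2.323 servings → $3.73.
So the least-cost plan costs $3.13.

$3.13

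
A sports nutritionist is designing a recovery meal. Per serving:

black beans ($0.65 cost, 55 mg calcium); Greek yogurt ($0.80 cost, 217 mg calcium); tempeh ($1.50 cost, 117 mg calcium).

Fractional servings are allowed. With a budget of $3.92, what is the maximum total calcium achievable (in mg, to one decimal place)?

Calcium per dollar: Greek yogurt 271.2, black beans 84.62, tempeh 78.
With no serving limits, spend the whole cost allowance on Greek yogurt: $3.92 / $0.80 × 217 mg = 1063.3 mg.

1063.3 mg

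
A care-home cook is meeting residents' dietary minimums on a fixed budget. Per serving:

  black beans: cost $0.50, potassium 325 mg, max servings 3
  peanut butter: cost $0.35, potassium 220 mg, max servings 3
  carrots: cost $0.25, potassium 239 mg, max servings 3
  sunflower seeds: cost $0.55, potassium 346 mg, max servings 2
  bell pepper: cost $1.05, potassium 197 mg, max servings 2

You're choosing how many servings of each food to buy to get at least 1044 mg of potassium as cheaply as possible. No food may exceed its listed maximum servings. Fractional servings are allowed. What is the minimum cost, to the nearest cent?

Cost per mg of potassium: carrots $0.0010, black beans $0.0015, sunflower seeds $0.0016, peanut butter $0.0016, bell pepper $0.0053.
Take 3 servings of carrots: +717.0 mg potassium for $0.75 (total $0.75, still need 327.0 mg).
Take 1.006 servings of black beans: +327.0 mg potassium for $0.50 (total $1.25, still need 0.0 mg).
Greedy by cheapest-per-mg is optimal for a single linear constraint, so the minimum cost is $1.25.

$1.25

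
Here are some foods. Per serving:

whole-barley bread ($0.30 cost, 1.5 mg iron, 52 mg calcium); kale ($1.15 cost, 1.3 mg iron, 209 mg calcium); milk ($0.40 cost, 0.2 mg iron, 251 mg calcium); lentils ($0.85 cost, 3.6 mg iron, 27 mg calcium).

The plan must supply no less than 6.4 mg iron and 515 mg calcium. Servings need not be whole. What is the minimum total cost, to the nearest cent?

For a min-cost LP with two ≥-constraints, a basic feasible solution has at most two positive variables.
whole-barley bread only: max(6.4/1.5, 515/52) = 9.904 servings → $2.97.
kale only: max(6.4/1.3, 515/209) = 4.923 servings → $5.66.
milk only: max(6.4/0.2, 515/251) = 32 servings → $12.80.
lentils only: max(6.4/3.6, 515/27) = 19.07 servings → $16.21.
whole-barley bread + kale with both tight: 2.717 servings and 1.788 servings → $2.87.
whole-barley bread + milk with both tight: 4.107 servings and 1.201 servings → $1.71.
whole-barley bread + lentils: the both-tight solution has a negative serving — not a feasible corner.
kale + milk: the both-tight solution has a negative serving — not a feasible corner.
kale + lentils with both tight: 2.344 servings and 0.9314 servings → $3.49.
milk + lentils with both tight: 1.872 servings and 1.674 servings → $2.17.
Cheapest feasible corner: $1.71.

$1.71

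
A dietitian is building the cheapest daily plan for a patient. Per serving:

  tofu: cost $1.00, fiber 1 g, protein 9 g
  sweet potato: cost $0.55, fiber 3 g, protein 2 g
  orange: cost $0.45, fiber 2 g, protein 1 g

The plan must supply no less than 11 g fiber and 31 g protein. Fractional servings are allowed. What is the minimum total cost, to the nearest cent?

$4.34

Two binding constraints pin down two serving amounts, so the optimal mix uses at most two foods. The candidates are each food alone (scaled to the tighter of fiber/protein) and each pair with both constraints tight.
tofu only: max(11/1, 31/9) = 11 servings → $11.00.
sweet potato only: max(11/3, 31/2) = 15.5 servings → $8.53.
orange only: max(11/2, 31/1) = 31 servings → $13.95.
tofu + sweet potato with both tight: 2.84 servings and 2.72 servings → $4.34.
tofu + orange with both tight: 3 servings and 4 servings → $4.80.
sweet potato + orange with both targets exact would need a negative amount; discard.
So the least-cost plan costs $4.34.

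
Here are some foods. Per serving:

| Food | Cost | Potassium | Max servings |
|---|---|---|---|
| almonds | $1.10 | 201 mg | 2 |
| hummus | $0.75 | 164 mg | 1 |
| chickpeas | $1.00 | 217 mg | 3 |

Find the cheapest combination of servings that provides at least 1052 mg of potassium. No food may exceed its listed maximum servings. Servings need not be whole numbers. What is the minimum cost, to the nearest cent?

Cost per mg of potassium: hummus $0.0046, chickpeas $0.0046, almonds $0.0055.
Take 1 serving of hummus: +164.0 mg potassium for $0.75 (total $0.75, still need 888.0 mg).
Take 3 servings of chickpeas: +651.0 mg potassium for $3.00 (total $3.75, still need 237.0 mg).
Take 1.179 servings of almonds: +237.0 mg potassium for $1.30 (total $5.05, still need 0.0 mg).
Filling from the cheapest source first is optimal under one linear minimum: $5.05.

$5.05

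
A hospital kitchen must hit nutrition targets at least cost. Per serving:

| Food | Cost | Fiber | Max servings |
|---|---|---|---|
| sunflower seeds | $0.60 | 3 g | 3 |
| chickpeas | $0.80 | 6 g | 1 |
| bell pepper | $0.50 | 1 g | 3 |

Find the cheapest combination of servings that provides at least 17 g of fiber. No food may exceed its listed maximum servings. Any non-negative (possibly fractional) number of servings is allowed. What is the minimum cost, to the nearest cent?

Cost per g of fiber: chickpeas $0.1333, sunflower seeds $0.2000, bell pepper $0.5000.
Take 1 serving of chickpeas: +6.0 g fiber for $0.80 (total $0.80, still need 11.0 g).
Take 3 servings of sunflower seeds: +9.0 g fiber for $1.80 (total $2.60, still need 2.0 g).
Take 2 servings of bell pepper: +2.0 g fiber for $1.00 (total $3.60, still need 0.0 g).
Greedy by cheapest-per-g is optimal for a single linear constraint, so the minimum cost is $3.60.

$3.60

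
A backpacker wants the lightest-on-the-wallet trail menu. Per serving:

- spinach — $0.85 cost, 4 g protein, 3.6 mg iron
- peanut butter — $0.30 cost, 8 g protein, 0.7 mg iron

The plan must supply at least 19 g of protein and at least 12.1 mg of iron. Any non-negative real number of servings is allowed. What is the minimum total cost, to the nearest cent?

$2.96

spinach only: max(19/4, 12.1/3.6) = 4.75 servings → $4.04.
peanut butter only: max(19/8, 12.1/0.7) = 17.29 servings → $5.19.
spinach + peanut butter with both tight: 3.212 servings and 0.7692 servings → $2.96.
The minimum over all feasible corners is $2.96.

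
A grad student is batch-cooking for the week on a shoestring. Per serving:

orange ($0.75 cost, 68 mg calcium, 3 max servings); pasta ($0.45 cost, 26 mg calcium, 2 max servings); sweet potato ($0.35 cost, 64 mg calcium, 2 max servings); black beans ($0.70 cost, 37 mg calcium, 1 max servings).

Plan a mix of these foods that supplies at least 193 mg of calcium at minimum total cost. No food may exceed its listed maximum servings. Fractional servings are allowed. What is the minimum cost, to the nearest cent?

$1.42

Cost per mg of calcium: sweet potato $0.0055, orange $0.0110, pasta $0.0173, black beans $0.0189.
Take 2 servings of sweet potato: +128.0 mg calcium for $0.70 (total $0.70, still need 65.0 mg).
Take 0.9559 servings of orange: +65.0 mg calcium for $0.72 (total $1.42, still need 0.0 mg).
Greedy by cheapest-per-mg is optimal for a single linear constraint, so the minimum cost is $1.42.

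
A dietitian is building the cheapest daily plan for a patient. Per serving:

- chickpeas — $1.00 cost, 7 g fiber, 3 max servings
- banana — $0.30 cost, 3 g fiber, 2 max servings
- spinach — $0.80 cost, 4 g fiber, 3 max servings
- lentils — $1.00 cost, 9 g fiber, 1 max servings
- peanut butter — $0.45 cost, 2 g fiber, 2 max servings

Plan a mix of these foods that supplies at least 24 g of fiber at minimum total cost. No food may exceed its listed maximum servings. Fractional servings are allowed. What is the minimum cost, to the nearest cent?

$2.89

Cost per g of fiber: banana $0.1000, lentils $0.1111, chickpeas $0.1429, spinach $0.2000, peanut butter $0.2250.
Take 2 servings of banana: +6.0 g fiber for $0.60 (total $0.60, still need 18.0 g).
Take 1 serving of lentils: +9.0 g fiber for $1.00 (total $1.60, still need 9.0 g).
Take 1.286 servings of chickpeas: +9.0 g fiber for $1.29 (total $2.89, still need 0.0 g).
Greedy by cheapest-per-g is optimal for a single linear constraint, so the minimum cost is $2.89.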